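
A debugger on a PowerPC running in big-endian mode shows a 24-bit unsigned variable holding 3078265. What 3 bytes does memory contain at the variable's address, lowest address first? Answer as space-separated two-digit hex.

2E F8 79

3078265 in hexadecimal, padded to 24 bits, is 0x2EF879.
Split into bytes (most-significant first): 2E F8 79.
In big-endian order the high byte comes first in memory.
So the memory order matches the most-significant-first order: 2E F8 79.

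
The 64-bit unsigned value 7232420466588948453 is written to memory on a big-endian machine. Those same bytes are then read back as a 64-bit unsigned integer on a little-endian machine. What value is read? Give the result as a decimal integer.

16543775770438819428

7232420466588948453 in 64-bit hexadecimal is 0x645EB818694C97E5.
Stored big-endian, the bytes at ascending addresses are 64 5E B8 18 69 4C 97 E5.
Read back as little-endian, the first byte is least significant, giving 0xE5974C6918B85E64.
0xE5974C6918B85E64 = 16543775770438819428.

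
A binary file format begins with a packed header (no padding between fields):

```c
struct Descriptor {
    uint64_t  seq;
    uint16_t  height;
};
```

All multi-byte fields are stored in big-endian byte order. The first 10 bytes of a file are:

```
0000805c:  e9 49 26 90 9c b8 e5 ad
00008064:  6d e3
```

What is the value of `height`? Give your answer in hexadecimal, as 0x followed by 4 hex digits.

`height` follows `seq` (8 bytes), so it starts at byte offset 8 and occupies 2 bytes.
Bytes at offsets 8..9: 6D E3.
In big-endian order the high byte comes first in memory.
The bytes are already most-significant first: 0x6DE3.

0x6DE3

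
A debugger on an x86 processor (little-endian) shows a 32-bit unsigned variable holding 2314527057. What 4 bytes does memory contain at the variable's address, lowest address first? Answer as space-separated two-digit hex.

2314527057 in hexadecimal, padded to 32 bits, is 0x89F4E151.
Split into bytes (most-significant first): 89 F4 E1 51.
Little-endian stores the least-significant byte at the lowest address.
So at ascending addresses the bytes are 51 E1 F4 89.

51 E1 F4 89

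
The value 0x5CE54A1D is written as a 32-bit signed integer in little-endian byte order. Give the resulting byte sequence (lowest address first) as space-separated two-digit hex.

1D 4A E5 5C

Split into bytes (most-significant first): 5C E5 4A 1D.
Little-endian: lowest address holds the least-significant byte.
So at ascending addresses the bytes are 1D 4A E5 5C.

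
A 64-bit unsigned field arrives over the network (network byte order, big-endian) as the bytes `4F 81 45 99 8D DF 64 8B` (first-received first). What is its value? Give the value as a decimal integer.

5728936726804522123

Big-endian stores the most-significant byte at the lowest address.
The bytes are already most-significant first: 0x4F8145998DDF648B.
0x4F8145998DDF648B = 5728936726804522123.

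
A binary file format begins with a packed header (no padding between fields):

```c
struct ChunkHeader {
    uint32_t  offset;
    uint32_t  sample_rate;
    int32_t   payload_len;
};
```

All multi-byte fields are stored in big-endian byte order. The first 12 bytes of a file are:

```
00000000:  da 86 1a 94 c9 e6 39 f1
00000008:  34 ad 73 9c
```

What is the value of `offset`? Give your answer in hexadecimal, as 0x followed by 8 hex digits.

`offset` is the first field, at byte offset 0, occupying 4 bytes.
Bytes at offsets 0..3: DA 86 1A 94.
Big-endian: lowest address holds the most-significant byte.
The bytes are already most-significant first: 0xDA861A94.

0xDA861A94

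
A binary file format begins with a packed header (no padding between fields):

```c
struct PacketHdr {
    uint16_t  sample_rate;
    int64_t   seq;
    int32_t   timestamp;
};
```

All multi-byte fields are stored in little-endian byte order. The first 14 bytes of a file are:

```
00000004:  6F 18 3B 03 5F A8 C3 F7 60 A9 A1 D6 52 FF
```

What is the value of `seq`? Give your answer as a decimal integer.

-6241716663820025029

`seq` follows `sample_rate` (2 bytes), so it starts at byte offset 2 and occupies 8 bytes.
Bytes at offsets 2..9: 3B 03 5F A8 C3 F7 60 A9.
Little-endian stores the least-significant byte at the lowest address.
Reassemble most-significant byte first: A9 60 F7 C3 A8 5F 03 3B → 0xA960F7C3A85F033B.
Top bit is set, so as a signed 64-bit value this is 0xA960F7C3A85F033B − 2^64 = -6241716663820025029.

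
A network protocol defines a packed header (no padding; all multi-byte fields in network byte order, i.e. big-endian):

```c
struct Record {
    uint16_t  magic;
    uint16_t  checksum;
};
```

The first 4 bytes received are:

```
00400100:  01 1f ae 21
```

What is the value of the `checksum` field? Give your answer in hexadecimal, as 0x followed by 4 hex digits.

`checksum` follows `magic` (2 bytes), so it starts at byte offset 2 and occupies 2 bytes.
Bytes at offsets 2..3: AE 21.
In big-endian order the high byte comes first in memory.
The bytes are already most-significant first: 0xAE21.

0xAE21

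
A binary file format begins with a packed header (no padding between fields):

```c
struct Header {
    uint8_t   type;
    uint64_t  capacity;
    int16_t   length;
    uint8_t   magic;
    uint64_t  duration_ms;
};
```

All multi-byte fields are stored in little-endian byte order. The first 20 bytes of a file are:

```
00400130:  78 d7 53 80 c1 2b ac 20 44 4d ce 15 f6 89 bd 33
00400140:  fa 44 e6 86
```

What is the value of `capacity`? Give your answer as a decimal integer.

4909112897763824599

`capacity` follows `type` (1 byte), so it starts at byte offset 1 and occupies 8 bytes.
Bytes at offsets 1..8: D7 53 80 C1 2B AC 20 44.
Little-endian stores the least-significant byte at the lowest address.
Reassemble most-significant byte first: 44 20 AC 2B C1 80 53 D7 → 0x4420AC2BC18053D7.
0x4420AC2BC18053D7 = 4909112897763824599.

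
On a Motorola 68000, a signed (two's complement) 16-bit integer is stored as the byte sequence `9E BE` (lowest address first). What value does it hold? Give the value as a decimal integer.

In big-endian order the high byte comes first in memory.
The bytes are already most-significant first: 0x9EBE.
Top bit is set, so as a signed 16-bit value this is 0x9EBE − 2^16 = -24898.

-24898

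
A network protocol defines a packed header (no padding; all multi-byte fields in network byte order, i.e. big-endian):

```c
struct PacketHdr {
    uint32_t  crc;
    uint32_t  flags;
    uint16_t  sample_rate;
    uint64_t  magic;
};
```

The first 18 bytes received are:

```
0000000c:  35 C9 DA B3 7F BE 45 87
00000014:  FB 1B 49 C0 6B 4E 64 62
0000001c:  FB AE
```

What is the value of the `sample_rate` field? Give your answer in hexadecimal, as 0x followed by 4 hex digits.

0xFB1B

`sample_rate` follows `crc` (4 B), `flags` (4 B), so it starts at offset 4 + 4 = 8 and occupies 2 bytes.
Bytes at offsets 8..9: FB 1B.
Big-endian: lowest address holds the most-significant byte.
The bytes are already most-significant first: 0xFB1B.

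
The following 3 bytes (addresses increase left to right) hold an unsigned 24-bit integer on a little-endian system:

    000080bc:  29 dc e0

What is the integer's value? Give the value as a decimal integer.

Little-endian stores the least-significant byte at the lowest address.
Reassemble most-significant byte first: E0 DC 29 → 0xE0DC29.
0xE0DC29 = 14736425.

14736425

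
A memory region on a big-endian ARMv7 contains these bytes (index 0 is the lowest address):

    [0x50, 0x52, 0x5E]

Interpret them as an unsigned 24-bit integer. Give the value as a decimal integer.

5263966

In big-endian order the high byte comes first in memory.
The bytes are already most-significant first: 0x50525E.
0x50525E = 5263966.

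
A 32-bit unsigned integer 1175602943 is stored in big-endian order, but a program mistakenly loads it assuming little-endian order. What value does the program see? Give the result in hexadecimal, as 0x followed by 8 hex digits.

1175602943 in 32-bit hexadecimal is 0x461246FF.
Stored big-endian, the bytes at ascending addresses are 46 12 46 FF.
Read back as little-endian, the first byte is least significant, giving 0xFF461246.

0xFF461246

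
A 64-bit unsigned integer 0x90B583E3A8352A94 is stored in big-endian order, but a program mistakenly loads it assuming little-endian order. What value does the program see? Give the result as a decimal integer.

Stored big-endian, the bytes at ascending addresses are 90 B5 83 E3 A8 35 2A 94.
Read back as little-endian, the first byte is least significant, giving 0x942A35A8E383B590.
0x942A35A8E383B590 = 10676404866123019664.

10676404866123019664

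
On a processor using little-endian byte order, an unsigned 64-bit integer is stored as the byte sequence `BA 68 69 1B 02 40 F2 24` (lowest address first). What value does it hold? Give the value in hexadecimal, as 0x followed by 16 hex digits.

In little-endian order the low byte comes first in memory.
Reassemble most-significant byte first: 24 F2 40 02 1B 69 68 BA → 0x24F240021B6968BA.

0x24F240021B6968BA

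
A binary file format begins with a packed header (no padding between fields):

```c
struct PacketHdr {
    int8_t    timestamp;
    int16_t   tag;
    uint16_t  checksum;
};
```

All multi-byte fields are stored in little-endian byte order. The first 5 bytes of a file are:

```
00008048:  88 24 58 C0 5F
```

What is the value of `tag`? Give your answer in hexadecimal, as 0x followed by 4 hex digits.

0x5824

`tag` follows `timestamp` (1 byte), so it starts at byte offset 1 and occupies 2 bytes.
Bytes at offsets 1..2: 24 58.
Little-endian: lowest address holds the least-significant byte.
Reassemble most-significant byte first: 58 24 → 0x5824.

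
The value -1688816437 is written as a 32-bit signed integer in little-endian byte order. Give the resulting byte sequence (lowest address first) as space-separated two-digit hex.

Two's complement of -1688816437 in 32 bits: 1688816437 = 0x64A94B35; invert → 0x9B56B4CA; add 1 → 0x9B56B4CB.
Split into bytes (most-significant first): 9B 56 B4 CB.
Little-endian: lowest address holds the least-significant byte.
So at ascending addresses the bytes are CB B4 56 9B.

CB B4 56 9B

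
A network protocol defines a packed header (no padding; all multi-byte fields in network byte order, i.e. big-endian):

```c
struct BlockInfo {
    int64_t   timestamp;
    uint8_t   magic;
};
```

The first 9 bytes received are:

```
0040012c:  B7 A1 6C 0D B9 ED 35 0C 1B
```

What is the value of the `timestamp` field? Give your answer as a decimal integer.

-5214768087308618484

`timestamp` is the first field, at byte offset 0, occupying 8 bytes.
Bytes at offsets 0..7: B7 A1 6C 0D B9 ED 35 0C.
Big-endian stores the most-significant byte at the lowest address.
The bytes are already most-significant first: 0xB7A16C0DB9ED350C.
Top bit is set, so as a signed 64-bit value this is 0xB7A16C0DB9ED350C − 2^64 = -5214768087308618484.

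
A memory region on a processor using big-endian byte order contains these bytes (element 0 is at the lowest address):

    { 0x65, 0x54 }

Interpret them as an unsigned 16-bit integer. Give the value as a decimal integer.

25940

Big-endian stores the most-significant byte at the lowest address.
The bytes are already most-significant first: 0x6554.
0x6554 = 25940.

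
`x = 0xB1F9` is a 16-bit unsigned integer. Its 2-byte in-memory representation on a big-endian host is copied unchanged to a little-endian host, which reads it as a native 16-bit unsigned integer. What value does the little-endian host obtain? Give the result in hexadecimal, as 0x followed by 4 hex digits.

0xF9B1

Stored big-endian, the bytes at ascending addresses are B1 F9.
Read back as little-endian, the first byte is least significant, giving 0xF9B1.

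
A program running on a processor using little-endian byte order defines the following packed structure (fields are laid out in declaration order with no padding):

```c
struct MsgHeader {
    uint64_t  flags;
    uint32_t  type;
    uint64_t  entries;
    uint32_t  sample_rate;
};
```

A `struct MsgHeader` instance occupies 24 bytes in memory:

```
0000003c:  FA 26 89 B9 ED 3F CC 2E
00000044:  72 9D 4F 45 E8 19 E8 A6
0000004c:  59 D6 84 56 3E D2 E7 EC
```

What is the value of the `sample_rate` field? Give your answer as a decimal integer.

3974615614

`sample_rate` follows `flags` (8 B), `type` (4 B), `entries` (8 B), so it starts at offset 8 + 4 + 8 = 20 and occupies 4 bytes.
Bytes at offsets 20..23: 3E D2 E7 EC.
In little-endian order the low byte comes first in memory.
Reassemble most-significant byte first: EC E7 D2 3E → 0xECE7D23E.
0xECE7D23E = 3974615614.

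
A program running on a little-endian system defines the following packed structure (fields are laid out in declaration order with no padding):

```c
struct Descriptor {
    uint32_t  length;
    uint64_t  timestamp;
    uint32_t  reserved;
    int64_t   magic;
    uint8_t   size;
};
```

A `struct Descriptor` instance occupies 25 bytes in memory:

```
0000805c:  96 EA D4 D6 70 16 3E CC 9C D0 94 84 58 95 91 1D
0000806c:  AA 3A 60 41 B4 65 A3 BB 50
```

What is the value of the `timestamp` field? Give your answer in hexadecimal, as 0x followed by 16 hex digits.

0x8494D09CCC3E1670

`timestamp` follows `length` (4 bytes), so it starts at byte offset 4 and occupies 8 bytes.
Bytes at offsets 4..11: 70 16 3E CC 9C D0 94 84.
Little-endian stores the least-significant byte at the lowest address.
Reassemble most-significant byte first: 84 94 D0 9C CC 3E 16 70 → 0x8494D09CCC3E1670.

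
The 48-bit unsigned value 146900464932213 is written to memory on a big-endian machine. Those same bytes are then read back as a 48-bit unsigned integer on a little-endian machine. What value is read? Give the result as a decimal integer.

129282943654533

146900464932213 in 48-bit hexadecimal is 0x859AEE079575.
Stored big-endian, the bytes at ascending addresses are 85 9A EE 07 95 75.
Read back as little-endian, the first byte is least significant, giving 0x759507EE9A85.
0x759507EE9A85 = 129282943654533.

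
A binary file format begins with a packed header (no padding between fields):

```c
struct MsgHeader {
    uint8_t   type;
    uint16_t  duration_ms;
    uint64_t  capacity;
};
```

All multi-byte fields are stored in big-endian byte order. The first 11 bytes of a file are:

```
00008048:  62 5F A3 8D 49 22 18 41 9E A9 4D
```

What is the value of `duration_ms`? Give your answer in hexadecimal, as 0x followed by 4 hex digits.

`duration_ms` follows `type` (1 byte), so it starts at byte offset 1 and occupies 2 bytes.
Bytes at offsets 1..2: 5F A3.
In big-endian order the high byte comes first in memory.
The bytes are already most-significant first: 0x5FA3.

0x5FA3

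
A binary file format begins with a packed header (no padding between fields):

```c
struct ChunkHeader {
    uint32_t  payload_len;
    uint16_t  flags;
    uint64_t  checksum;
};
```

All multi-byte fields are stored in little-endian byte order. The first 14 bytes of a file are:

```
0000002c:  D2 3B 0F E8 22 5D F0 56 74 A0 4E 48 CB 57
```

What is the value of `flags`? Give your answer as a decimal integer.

`flags` follows `payload_len` (4 bytes), so it starts at byte offset 4 and occupies 2 bytes.
Bytes at offsets 4..5: 22 5D.
Little-endian: lowest address holds the least-significant byte.
Reassemble most-significant byte first: 5D 22 → 0x5D22.
0x5D22 = 23842.

23842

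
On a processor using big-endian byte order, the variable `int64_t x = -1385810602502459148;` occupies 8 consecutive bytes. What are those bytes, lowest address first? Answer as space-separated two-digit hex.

EC C4 9C 99 6F DE F0 F4

Two's complement of -1385810602502459148 in 64 bits: 1385810602502459148 = 0x133B636690210F0C; invert → 0xECC49C996FDEF0F3; add 1 → 0xECC49C996FDEF0F4.
Split into bytes (most-significant first): EC C4 9C 99 6F DE F0 F4.
In big-endian order the high byte comes first in memory.
So the memory order matches the most-significant-first order: EC C4 9C 99 6F DE F0 F4.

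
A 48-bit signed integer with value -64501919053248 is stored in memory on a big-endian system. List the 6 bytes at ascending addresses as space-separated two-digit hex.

Two's complement of -64501919053248 in 48 bits: 64501919053248 = 0x3AAA05F8F5C0; invert → 0xC555FA070A3F; add 1 → 0xC555FA070A40.
Split into bytes (most-significant first): C5 55 FA 07 0A 40.
Big-endian stores the most-significant byte at the lowest address.
So the memory order matches the most-significant-first order: C5 55 FA 07 0A 40.

C5 55 FA 07 0A 40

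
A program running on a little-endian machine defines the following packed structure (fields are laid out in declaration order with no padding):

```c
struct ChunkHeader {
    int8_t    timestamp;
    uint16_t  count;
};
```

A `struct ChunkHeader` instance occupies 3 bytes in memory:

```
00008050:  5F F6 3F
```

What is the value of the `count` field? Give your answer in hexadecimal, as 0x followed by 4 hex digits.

0x3FF6

`count` follows `timestamp` (1 byte), so it starts at byte offset 1 and occupies 2 bytes.
Bytes at offsets 1..2: F6 3F.
Little-endian: lowest address holds the least-significant byte.
Reassemble most-significant byte first: 3F F6 → 0x3FF6.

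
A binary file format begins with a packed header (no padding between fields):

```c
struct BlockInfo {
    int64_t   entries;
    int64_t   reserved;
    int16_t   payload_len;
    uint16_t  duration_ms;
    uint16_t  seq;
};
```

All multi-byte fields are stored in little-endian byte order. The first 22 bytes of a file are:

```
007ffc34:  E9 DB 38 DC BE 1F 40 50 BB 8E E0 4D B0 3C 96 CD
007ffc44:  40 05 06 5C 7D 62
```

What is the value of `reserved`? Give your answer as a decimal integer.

-3632649321509253445

`reserved` follows `entries` (8 bytes), so it starts at byte offset 8 and occupies 8 bytes.
Bytes at offsets 8..15: BB 8E E0 4D B0 3C 96 CD.
Little-endian stores the least-significant byte at the lowest address.
Reassemble most-significant byte first: CD 96 3C B0 4D E0 8E BB → 0xCD963CB04DE08EBB.
Top bit is set, so as a signed 64-bit value this is 0xCD963CB04DE08EBB − 2^64 = -3632649321509253445.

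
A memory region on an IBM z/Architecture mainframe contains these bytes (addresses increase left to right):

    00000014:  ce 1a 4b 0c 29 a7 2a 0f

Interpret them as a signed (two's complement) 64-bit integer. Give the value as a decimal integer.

-3595478836891407857

Big-endian stores the most-significant byte at the lowest address.
The bytes are already most-significant first: 0xCE1A4B0C29A72A0F.
Top bit is set, so as a signed 64-bit value this is 0xCE1A4B0C29A72A0F − 2^64 = -3595478836891407857.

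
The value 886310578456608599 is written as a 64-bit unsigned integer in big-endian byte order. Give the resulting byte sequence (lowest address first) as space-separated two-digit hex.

0C 4C CE C6 75 93 BF 57

886310578456608599 in hexadecimal, padded to 64 bits, is 0x0C4CCEC67593BF57.
Split into bytes (most-significant first): 0C 4C CE C6 75 93 BF 57.
In big-endian order the high byte comes first in memory.
So the memory order matches the most-significant-first order: 0C 4C CE C6 75 93 BF 57.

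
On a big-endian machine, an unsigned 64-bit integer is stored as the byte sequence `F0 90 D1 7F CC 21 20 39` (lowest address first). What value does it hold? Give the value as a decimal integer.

Big-endian: lowest address holds the most-significant byte.
The bytes are already most-significant first: 0xF090D17FCC212039.
0xF090D17FCC212039 = 17334585312564813881.

17334585312564813881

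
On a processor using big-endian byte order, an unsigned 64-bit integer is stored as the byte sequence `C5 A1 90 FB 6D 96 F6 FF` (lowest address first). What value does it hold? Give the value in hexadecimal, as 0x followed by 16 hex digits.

0xC5A190FB6D96F6FF

Big-endian: lowest address holds the most-significant byte.
The bytes are already most-significant first: 0xC5A190FB6D96F6FF.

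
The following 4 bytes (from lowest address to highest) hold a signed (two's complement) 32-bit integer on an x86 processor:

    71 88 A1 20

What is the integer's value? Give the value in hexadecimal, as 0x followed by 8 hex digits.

0x20A18871

In little-endian order the low byte comes first in memory.
Reassemble most-significant byte first: 20 A1 88 71 → 0x20A18871.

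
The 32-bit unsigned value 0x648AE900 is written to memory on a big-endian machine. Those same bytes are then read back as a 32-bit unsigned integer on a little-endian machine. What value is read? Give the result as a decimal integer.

Stored big-endian, the bytes at ascending addresses are 64 8A E9 00.
Read back as little-endian, the first byte is least significant, giving 0x00E98A64.
0x00E98A64 = 15305316.

15305316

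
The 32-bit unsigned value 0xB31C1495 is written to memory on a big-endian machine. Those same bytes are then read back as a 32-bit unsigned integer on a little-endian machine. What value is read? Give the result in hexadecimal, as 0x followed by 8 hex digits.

0x95141CB3

Stored big-endian, the bytes at ascending addresses are B3 1C 14 95.
Read back as little-endian, the first byte is least significant, giving 0x95141CB3.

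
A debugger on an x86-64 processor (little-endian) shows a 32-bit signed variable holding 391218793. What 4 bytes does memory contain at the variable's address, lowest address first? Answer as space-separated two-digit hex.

391218793 in hexadecimal, padded to 32 bits, is 0x17518669.
Split into bytes (most-significant first): 17 51 86 69.
Little-endian stores the least-significant byte at the lowest address.
So at ascending addresses the bytes are 69 86 51 17.

69 86 51 17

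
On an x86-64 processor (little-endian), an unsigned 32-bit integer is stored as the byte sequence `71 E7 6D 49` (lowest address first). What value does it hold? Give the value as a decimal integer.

1231939441

In little-endian order the low byte comes first in memory.
Reassemble most-significant byte first: 49 6D E7 71 → 0x496DE771.
0x496DE771 = 1231939441.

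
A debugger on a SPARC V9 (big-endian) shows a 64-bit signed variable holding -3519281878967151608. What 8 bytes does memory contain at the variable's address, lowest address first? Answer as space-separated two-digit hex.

Two's complement of -3519281878967151608 in 64 bits: 3519281878967151608 = 0x30D70039144E6BF8; invert → 0xCF28FFC6EBB19407; add 1 → 0xCF28FFC6EBB19408.
Split into bytes (most-significant first): CF 28 FF C6 EB B1 94 08.
In big-endian order the high byte comes first in memory.
So the memory order matches the most-significant-first order: CF 28 FF C6 EB B1 94 08.

CF 28 FF C6 EB B1 94 08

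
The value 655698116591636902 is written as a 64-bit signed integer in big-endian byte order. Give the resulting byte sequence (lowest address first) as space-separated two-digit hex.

09 19 81 F6 87 56 51 A6

655698116591636902 in hexadecimal, padded to 64 bits, is 0x091981F6875651A6.
Split into bytes (most-significant first): 09 19 81 F6 87 56 51 A6.
Big-endian stores the most-significant byte at the lowest address.
So the memory order matches the most-significant-first order: 09 19 81 F6 87 56 51 A6.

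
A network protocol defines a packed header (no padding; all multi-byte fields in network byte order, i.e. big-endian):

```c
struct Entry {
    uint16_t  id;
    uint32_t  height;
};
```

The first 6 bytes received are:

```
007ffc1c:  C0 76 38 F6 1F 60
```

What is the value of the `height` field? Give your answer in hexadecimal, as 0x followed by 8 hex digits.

0x38F61F60

`height` follows `id` (2 bytes), so it starts at byte offset 2 and occupies 4 bytes.
Bytes at offsets 2..5: 38 F6 1F 60.
Big-endian stores the most-significant byte at the lowest address.
The bytes are already most-significant first: 0x38F61F60.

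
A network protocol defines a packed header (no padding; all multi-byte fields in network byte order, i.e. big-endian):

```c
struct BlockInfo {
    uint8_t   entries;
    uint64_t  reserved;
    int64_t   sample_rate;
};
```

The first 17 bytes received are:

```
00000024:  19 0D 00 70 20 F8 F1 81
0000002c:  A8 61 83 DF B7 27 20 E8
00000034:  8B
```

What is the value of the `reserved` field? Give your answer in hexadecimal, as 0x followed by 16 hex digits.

`reserved` follows `entries` (1 byte), so it starts at byte offset 1 and occupies 8 bytes.
Bytes at offsets 1..8: 0D 00 70 20 F8 F1 81 A8.
Big-endian: lowest address holds the most-significant byte.
The bytes are already most-significant first: 0x0D007020F8F181A8.

0x0D007020F8F181A8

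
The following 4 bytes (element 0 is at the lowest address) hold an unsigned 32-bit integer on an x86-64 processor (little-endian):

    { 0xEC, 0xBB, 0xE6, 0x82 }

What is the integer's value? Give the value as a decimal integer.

2196159468

In little-endian order the low byte comes first in memory.
Reassemble most-significant byte first: 82 E6 BB EC → 0x82E6BBEC.
0x82E6BBEC = 2196159468.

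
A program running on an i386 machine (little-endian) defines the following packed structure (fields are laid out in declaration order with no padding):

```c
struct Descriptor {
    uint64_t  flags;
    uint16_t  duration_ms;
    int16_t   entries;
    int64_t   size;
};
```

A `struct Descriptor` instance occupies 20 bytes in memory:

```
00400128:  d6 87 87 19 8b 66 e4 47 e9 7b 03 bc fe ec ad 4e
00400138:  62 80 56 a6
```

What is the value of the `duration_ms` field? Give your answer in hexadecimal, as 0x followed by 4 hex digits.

0x7BE9

`duration_ms` follows `flags` (8 bytes), so it starts at byte offset 8 and occupies 2 bytes.
Bytes at offsets 8..9: E9 7B.
Little-endian: lowest address holds the least-significant byte.
Reassemble most-significant byte first: 7B E9 → 0x7BE9.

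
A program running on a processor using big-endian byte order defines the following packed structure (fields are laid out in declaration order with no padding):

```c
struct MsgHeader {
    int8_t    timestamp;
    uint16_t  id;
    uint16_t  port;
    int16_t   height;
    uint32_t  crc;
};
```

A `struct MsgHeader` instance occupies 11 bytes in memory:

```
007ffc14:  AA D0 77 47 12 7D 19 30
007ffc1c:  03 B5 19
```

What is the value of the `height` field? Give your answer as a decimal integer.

32025

`height` follows `timestamp` (1 B), `id` (2 B), `port` (2 B), so it starts at offset 1 + 2 + 2 = 5 and occupies 2 bytes.
Bytes at offsets 5..6: 7D 19.
Big-endian stores the most-significant byte at the lowest address.
The bytes are already most-significant first: 0x7D19.
0x7D19 = 32025.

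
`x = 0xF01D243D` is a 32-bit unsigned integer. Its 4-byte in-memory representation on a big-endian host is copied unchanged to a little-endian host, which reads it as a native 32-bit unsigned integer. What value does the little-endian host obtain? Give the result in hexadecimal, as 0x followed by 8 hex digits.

0x3D241DF0

Stored big-endian, the bytes at ascending addresses are F0 1D 24 3D.
Read back as little-endian, the first byte is least significant, giving 0x3D241DF0.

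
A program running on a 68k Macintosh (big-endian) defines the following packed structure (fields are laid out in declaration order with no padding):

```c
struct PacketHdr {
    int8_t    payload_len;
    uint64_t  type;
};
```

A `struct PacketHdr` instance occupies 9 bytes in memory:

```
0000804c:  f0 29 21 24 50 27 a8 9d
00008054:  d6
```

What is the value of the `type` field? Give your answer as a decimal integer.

2963689956467842518

`type` follows `payload_len` (1 byte), so it starts at byte offset 1 and occupies 8 bytes.
Bytes at offsets 1..8: 29 21 24 50 27 A8 9D D6.
Big-endian stores the most-significant byte at the lowest address.
The bytes are already most-significant first: 0x2921245027A89DD6.
0x2921245027A89DD6 = 2963689956467842518.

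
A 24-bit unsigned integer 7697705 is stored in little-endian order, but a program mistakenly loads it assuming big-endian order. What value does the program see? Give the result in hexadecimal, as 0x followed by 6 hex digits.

0x297575

7697705 in 24-bit hexadecimal is 0x757529.
Stored little-endian, the bytes at ascending addresses are 29 75 75.
Read back as big-endian, the last byte is least significant, giving 0x297575.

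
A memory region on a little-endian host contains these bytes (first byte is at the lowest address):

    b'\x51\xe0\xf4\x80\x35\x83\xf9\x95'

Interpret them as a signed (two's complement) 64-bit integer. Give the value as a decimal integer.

In little-endian order the low byte comes first in memory.
Reassemble most-significant byte first: 95 F9 83 35 80 F4 E0 51 → 0x95F9833580F4E051.
Top bit is set, so as a signed 64-bit value this is 0x95F9833580F4E051 − 2^64 = -7639931027037298607.

-7639931027037298607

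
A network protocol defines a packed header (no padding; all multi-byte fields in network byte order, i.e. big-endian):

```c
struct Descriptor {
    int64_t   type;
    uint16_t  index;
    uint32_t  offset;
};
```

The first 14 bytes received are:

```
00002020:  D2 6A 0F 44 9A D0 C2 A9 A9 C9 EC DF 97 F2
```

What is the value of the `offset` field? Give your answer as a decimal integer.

3974076402

`offset` follows `type` (8 B), `index` (2 B), so it starts at offset 8 + 2 = 10 and occupies 4 bytes.
Bytes at offsets 10..13: EC DF 97 F2.
Big-endian: lowest address holds the most-significant byte.
The bytes are already most-significant first: 0xECDF97F2.
0xECDF97F2 = 3974076402.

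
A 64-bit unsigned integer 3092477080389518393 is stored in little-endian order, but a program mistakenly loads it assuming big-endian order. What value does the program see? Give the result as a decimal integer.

3092477080389518393 in 64-bit hexadecimal is 0x2AEAAF851CA78439.
Stored little-endian, the bytes at ascending addresses are 39 84 A7 1C 85 AF EA 2A.
Read back as big-endian, the last byte is least significant, giving 0x3984A71C85AFEA2A.
0x3984A71C85AFEA2A = 4144621298031520298.

4144621298031520298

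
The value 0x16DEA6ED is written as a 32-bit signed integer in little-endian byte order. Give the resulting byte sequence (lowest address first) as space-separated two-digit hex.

Split into bytes (most-significant first): 16 DE A6 ED.
Little-endian: lowest address holds the least-significant byte.
So at ascending addresses the bytes are ED A6 DE 16.

ED A6 DE 16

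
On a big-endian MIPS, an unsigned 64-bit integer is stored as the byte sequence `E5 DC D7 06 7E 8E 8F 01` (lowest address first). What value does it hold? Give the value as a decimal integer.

16563349952454889217

Big-endian stores the most-significant byte at the lowest address.
The bytes are already most-significant first: 0xE5DCD7067E8E8F01.
0xE5DCD7067E8E8F01 = 16563349952454889217.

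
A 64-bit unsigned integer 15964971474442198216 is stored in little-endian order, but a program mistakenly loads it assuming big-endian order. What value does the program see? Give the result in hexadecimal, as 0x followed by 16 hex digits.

0xC81C5F4FF8F88EDD

15964971474442198216 in 64-bit hexadecimal is 0xDD8EF8F84F5F1CC8.
Stored little-endian, the bytes at ascending addresses are C8 1C 5F 4F F8 F8 8E DD.
Read back as big-endian, the last byte is least significant, giving 0xC81C5F4FF8F88EDD.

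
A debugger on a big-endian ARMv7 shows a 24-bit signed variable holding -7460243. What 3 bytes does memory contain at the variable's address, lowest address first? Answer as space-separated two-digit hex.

8E 2A 6D

Two's complement of -7460243 in 24 bits: 7460243 = 0x71D593; invert → 0x8E2A6C; add 1 → 0x8E2A6D.
Split into bytes (most-significant first): 8E 2A 6D.
Big-endian stores the most-significant byte at the lowest address.
So the memory order matches the most-significant-first order: 8E 2A 6D.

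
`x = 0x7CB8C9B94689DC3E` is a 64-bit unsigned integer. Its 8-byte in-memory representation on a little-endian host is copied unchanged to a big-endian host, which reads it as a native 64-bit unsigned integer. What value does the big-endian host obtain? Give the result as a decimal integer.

Stored little-endian, the bytes at ascending addresses are 3E DC 89 46 B9 C9 B8 7C.
Read back as big-endian, the last byte is least significant, giving 0x3EDC8946B9C9B87C.
0x3EDC8946B9C9B87C = 4529646262085597308.

4529646262085597308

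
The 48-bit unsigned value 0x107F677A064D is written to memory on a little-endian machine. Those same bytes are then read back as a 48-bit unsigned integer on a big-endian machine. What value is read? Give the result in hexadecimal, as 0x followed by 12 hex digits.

Stored little-endian, the bytes at ascending addresses are 4D 06 7A 67 7F 10.
Read back as big-endian, the last byte is least significant, giving 0x4D067A677F10.

0x4D067A677F10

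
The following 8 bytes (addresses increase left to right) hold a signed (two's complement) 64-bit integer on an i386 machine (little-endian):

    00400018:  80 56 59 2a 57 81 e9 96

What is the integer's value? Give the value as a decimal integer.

-7572379087074142592

In little-endian order the low byte comes first in memory.
Reassemble most-significant byte first: 96 E9 81 57 2A 59 56 80 → 0x96E981572A595680.
Top bit is set, so as a signed 64-bit value this is 0x96E981572A595680 − 2^64 = -7572379087074142592.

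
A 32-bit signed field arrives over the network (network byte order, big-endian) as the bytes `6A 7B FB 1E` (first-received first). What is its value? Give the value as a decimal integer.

1786510110

In big-endian order the high byte comes first in memory.
The bytes are already most-significant first: 0x6A7BFB1E.
0x6A7BFB1E = 1786510110.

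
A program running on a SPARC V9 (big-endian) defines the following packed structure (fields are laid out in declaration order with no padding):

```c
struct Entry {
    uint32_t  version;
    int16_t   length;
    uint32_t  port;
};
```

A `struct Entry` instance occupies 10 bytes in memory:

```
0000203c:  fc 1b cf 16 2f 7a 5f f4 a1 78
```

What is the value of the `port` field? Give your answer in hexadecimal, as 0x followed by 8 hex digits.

0x5FF4A178

`port` follows `version` (4 B), `length` (2 B), so it starts at offset 4 + 2 = 6 and occupies 4 bytes.
Bytes at offsets 6..9: 5F F4 A1 78.
In big-endian order the high byte comes first in memory.
The bytes are already most-significant first: 0x5FF4A178.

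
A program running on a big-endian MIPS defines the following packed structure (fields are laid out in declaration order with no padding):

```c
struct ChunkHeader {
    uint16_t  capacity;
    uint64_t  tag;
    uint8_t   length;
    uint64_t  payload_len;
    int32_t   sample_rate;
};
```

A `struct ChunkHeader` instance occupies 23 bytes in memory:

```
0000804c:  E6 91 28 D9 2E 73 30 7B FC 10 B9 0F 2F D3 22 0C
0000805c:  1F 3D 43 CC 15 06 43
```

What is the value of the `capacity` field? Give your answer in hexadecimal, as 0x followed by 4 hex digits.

0xE691

`capacity` is the first field, at byte offset 0, occupying 2 bytes.
Bytes at offsets 0..1: E6 91.
Big-endian: lowest address holds the most-significant byte.
The bytes are already most-significant first: 0xE691.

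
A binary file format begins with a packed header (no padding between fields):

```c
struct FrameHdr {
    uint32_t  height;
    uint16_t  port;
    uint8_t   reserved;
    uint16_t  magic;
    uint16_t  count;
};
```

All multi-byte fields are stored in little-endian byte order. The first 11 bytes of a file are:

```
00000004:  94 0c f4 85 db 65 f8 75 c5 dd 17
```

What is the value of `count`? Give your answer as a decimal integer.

`count` follows `height` (4 B), `port` (2 B), `reserved` (1 B), `magic` (2 B), so it starts at offset 4 + 2 + 1 + 2 = 9 and occupies 2 bytes.
Bytes at offsets 9..10: DD 17.
Little-endian stores the least-significant byte at the lowest address.
Reassemble most-significant byte first: 17 DD → 0x17DD.
0x17DD = 6109.

6109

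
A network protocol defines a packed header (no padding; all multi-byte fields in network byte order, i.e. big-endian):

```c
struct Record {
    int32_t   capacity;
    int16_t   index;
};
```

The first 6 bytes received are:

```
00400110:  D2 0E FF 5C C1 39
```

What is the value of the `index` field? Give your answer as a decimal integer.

`index` follows `capacity` (4 bytes), so it starts at byte offset 4 and occupies 2 bytes.
Bytes at offsets 4..5: C1 39.
Big-endian stores the most-significant byte at the lowest address.
The bytes are already most-significant first: 0xC139.
Top bit is set, so as a signed 16-bit value this is 0xC139 − 2^16 = -16071.

-16071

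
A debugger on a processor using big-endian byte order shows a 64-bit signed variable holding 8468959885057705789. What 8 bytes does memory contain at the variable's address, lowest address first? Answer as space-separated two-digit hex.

8468959885057705789 in hexadecimal, padded to 64 bits, is 0x7587CA251DE5C73D.
Split into bytes (most-significant first): 75 87 CA 25 1D E5 C7 3D.
Big-endian stores the most-significant byte at the lowest address.
So the memory order matches the most-significant-first order: 75 87 CA 25 1D E5 C7 3D.

75 87 CA 25 1D E5 C7 3D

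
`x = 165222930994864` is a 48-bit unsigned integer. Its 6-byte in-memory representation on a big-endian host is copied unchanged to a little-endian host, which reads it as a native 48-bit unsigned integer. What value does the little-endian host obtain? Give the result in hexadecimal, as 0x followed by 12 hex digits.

0xB0561CF64496

165222930994864 in 48-bit hexadecimal is 0x9644F61C56B0.
Stored big-endian, the bytes at ascending addresses are 96 44 F6 1C 56 B0.
Read back as little-endian, the first byte is least significant, giving 0xB0561CF64496.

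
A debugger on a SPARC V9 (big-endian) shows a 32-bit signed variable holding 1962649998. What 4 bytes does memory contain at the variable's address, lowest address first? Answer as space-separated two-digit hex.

1962649998 in hexadecimal, padded to 32 bits, is 0x74FBA98E.
Split into bytes (most-significant first): 74 FB A9 8E.
Big-endian stores the most-significant byte at the lowest address.
So the memory order matches the most-significant-first order: 74 FB A9 8E.

74 FB A9 8E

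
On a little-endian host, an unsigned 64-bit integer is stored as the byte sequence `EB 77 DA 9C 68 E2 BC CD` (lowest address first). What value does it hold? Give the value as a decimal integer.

14824973012332869611

In little-endian order the low byte comes first in memory.
Reassemble most-significant byte first: CD BC E2 68 9C DA 77 EB → 0xCDBCE2689CDA77EB.
0xCDBCE2689CDA77EB = 14824973012332869611.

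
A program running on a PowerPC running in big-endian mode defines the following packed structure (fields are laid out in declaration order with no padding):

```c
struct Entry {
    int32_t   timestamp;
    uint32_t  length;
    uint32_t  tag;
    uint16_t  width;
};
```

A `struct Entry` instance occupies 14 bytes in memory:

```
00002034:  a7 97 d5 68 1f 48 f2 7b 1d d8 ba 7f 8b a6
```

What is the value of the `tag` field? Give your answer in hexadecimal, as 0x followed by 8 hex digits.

`tag` follows `timestamp` (4 B), `length` (4 B), so it starts at offset 4 + 4 = 8 and occupies 4 bytes.
Bytes at offsets 8..11: 1D D8 BA 7F.
Big-endian stores the most-significant byte at the lowest address.
The bytes are already most-significant first: 0x1DD8BA7F.

0x1DD8BA7F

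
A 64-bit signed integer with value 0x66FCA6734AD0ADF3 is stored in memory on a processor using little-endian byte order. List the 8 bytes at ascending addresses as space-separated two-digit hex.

F3 AD D0 4A 73 A6 FC 66

Split into bytes (most-significant first): 66 FC A6 73 4A D0 AD F3.
Little-endian: lowest address holds the least-significant byte.
So at ascending addresses the bytes are F3 AD D0 4A 73 A6 FC 66.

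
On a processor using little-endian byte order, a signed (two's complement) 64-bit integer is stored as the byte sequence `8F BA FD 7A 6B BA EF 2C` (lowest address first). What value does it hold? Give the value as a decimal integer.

3238011627890391695

Little-endian stores the least-significant byte at the lowest address.
Reassemble most-significant byte first: 2C EF BA 6B 7A FD BA 8F → 0x2CEFBA6B7AFDBA8F.
0x2CEFBA6B7AFDBA8F = 3238011627890391695.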